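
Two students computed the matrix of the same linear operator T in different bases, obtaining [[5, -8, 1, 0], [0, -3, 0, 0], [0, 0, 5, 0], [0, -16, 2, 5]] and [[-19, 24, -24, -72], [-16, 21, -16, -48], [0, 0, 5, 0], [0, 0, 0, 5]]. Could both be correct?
No.

Both have characteristic polynomial (x - 5)^3(x + 3), but the minimal polynomial of A is (x - 5)^2(x + 3) while the minimal polynomial of B is (x - 5)(x + 3). The minimal polynomial is a similarity invariant, so A and B are not similar.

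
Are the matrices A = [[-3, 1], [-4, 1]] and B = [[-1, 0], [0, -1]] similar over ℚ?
No.

Both have characteristic polynomial (x + 1)^2, but the minimal polynomial of A is (x + 1)^2 while the minimal polynomial of B is x + 1. The minimal polynomial is a similarity invariant, so A and B are not similar.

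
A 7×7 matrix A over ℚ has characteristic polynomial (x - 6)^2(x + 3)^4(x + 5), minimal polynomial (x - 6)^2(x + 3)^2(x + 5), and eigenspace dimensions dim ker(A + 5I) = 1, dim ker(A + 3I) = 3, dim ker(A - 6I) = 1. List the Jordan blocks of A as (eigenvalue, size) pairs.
Jordan blocks: (-5, 1), (-3, 2), (-3, 1), (-3, 1), (6, 2)

λ = -5: algebraic multiplicity 1 (exponent in χ_A), largest block size 1 (exponent in m_A), 1 block (geometric multiplicity). This forces block sizes [1].
λ = -3: algebraic multiplicity 4 (exponent in χ_A), largest block size 2 (exponent in m_A), 3 blocks (geometric multiplicity). These force block sizes [2, 1, 1].
λ = 6: algebraic multiplicity 2 (exponent in χ_A), largest block size 2 (exponent in m_A), 1 block (geometric multiplicity). This forces block sizes [2].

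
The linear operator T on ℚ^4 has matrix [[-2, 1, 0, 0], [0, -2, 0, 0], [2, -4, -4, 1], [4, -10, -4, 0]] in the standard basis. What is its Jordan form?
J = [[-2, 1, 0, 0], [0, -2, 0, 0], [0, 0, -2, 1], [0, 0, 0, -2]]

The characteristic polynomial is det(xI - A) = (x + 2)^4, so the eigenvalues are -2 (algebraic multiplicity 4).

For λ = -2: rank(A + 2I) = 2, rank((A + 2I)^2) = 0. The eigenspace has dimension 4 - 2 = 2, so there are 2 Jordan blocks; the rank sequence gives block sizes [2, 2].

Assembling the blocks gives the Jordan form J above.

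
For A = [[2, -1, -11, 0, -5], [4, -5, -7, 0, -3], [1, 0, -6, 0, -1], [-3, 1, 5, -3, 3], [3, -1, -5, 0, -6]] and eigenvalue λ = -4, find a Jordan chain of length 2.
v_1 = [[2, 0, 1, 0, 0]]^T, v_2 = [[1, 1, 0, -1, 1]]^T

We seek v_1 ∈ ker((A + 4I)^2) \ ker(A + 4I), then set v_{i+1} = (A + 4I) v_i.

One such chain is v_1 = [[2, 0, 1, 0, 0]]^T, v_2 = [[1, 1, 0, -1, 1]]^T. Check: (A + 4I) v_2 = [[0, 0, 0, 0, 0]]^T = 0.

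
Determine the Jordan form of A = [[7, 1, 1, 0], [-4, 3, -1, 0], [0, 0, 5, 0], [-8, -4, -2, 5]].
The characteristic polynomial is det(xI - A) = (x - 5)^4, so the eigenvalues are 5 (algebraic multiplicity 4).

For λ = 5: rank(A - 5I) = 2, rank((A - 5I)^2) = 1, rank((A - 5I)^3) = 0. The eigenspace has dimension 4 - 2 = 2, so there are 2 Jordan blocks; the rank sequence gives block sizes [3, 1].

Assembling the blocks gives the Jordan form J above.

J = [[5, 1, 0, 0], [0, 5, 1, 0], [0, 0, 5, 0], [0, 0, 0, 5]]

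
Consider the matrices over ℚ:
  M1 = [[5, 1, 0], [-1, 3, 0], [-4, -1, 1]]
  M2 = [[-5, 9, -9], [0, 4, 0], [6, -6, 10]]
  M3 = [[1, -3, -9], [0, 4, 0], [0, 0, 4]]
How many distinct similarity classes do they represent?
Characteristic polynomials: χ_{M1} = (x - 4)^2(x - 1), χ_{M2} = (x - 4)^2(x - 1), χ_{M3} = (x - 4)^2(x - 1).

{M1}: invariant factors (x - 4)^2(x - 1).

{M2, M3}: invariant factors x - 4, (x - 4)(x - 1).

Matrices are similar if and only if their invariant-factor lists agree; the partition into similarity classes is {M1}, {M2, M3}.

2 classes: {M1}, {M2, M3}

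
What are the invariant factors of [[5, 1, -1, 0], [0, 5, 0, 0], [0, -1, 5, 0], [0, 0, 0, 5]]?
The Jordan structure of A has elementary divisors (x - 5)^3, (x - 5). Arranging the block sizes at each eigenvalue in decreasing order and taking row products gives the invariant factors.

Invariant factors (smallest first, each dividing the next): x - 5, (x - 5)^3.

Check: the last factor (x - 5)^3 is the minimal polynomial, and the product (x - 5)^4 is the characteristic polynomial.

x - 5, (x - 5)^3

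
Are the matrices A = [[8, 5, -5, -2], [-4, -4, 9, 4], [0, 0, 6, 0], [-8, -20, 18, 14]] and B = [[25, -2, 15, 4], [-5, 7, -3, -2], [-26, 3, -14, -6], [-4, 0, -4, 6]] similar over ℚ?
Two matrices over a field are similar if and only if they have the same invariant factors.

Both A and B have characteristic polynomial (x - 6)^4 and minimal polynomial (x - 6)^3. Computing further, both have invariant factors x - 6, (x - 6)^3. Hence A and B are similar.

Yes.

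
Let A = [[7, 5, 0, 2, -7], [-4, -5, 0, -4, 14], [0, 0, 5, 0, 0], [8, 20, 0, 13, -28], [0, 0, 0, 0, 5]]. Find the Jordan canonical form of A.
J = [[5, 1, 0, 0, 0], [0, 5, 0, 0, 0], [0, 0, 5, 0, 0], [0, 0, 0, 5, 0], [0, 0, 0, 0, 5]]

The characteristic polynomial is det(xI - A) = (x - 5)^5, so the eigenvalues are 5 (algebraic multiplicity 5).

For λ = 5: rank(A - 5I) = 1, rank((A - 5I)^2) = 0. The eigenspace has dimension 5 - 1 = 4, so there are 4 Jordan blocks; the rank sequence gives block sizes [2, 1, 1, 1].

Assembling the blocks gives the Jordan form J above.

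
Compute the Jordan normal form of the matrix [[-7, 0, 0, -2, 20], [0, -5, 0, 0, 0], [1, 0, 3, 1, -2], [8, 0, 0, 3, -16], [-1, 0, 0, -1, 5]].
J = [[-5, 0, 0, 0, 0], [0, -5, 0, 0, 0], [0, 0, 3, 1, 0], [0, 0, 0, 3, 0], [0, 0, 0, 0, 3]]

The characteristic polynomial is det(xI - A) = (x - 3)^3(x + 5)^2, so the eigenvalues are -5 (algebraic multiplicity 2), 3 (algebraic multiplicity 3).

For λ = -5: rank(A + 5I) = 3. The eigenspace has dimension 5 - 3 = 2, so there are 2 Jordan blocks; the rank sequence gives block sizes [1, 1].

For λ = 3: rank(A - 3I) = 3, rank((A - 3I)^2) = 2. The eigenspace has dimension 5 - 3 = 2, so there are 2 Jordan blocks; the rank sequence gives block sizes [2, 1].

Assembling the blocks gives the Jordan form J above.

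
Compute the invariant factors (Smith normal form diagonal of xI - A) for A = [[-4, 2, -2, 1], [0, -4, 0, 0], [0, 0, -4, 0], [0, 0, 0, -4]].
x + 4, x + 4, (x + 4)^2

The Jordan structure of A has elementary divisors (x + 4)^2, (x + 4), (x + 4). Arranging the block sizes at each eigenvalue in decreasing order and taking row products gives the invariant factors.

Invariant factors (smallest first, each dividing the next): x + 4, x + 4, (x + 4)^2.

Check: the last factor (x + 4)^2 is the minimal polynomial, and the product (x + 4)^4 is the characteristic polynomial.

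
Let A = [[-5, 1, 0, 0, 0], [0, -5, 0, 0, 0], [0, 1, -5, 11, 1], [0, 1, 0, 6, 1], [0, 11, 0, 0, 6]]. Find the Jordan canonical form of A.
The characteristic polynomial is det(xI - A) = (x - 6)^2(x + 5)^3, so the eigenvalues are -5 (algebraic multiplicity 3), 6 (algebraic multiplicity 2).

For λ = -5: rank(A + 5I) = 3, rank((A + 5I)^2) = 2. The eigenspace has dimension 5 - 3 = 2, so there are 2 Jordan blocks; the rank sequence gives block sizes [2, 1].

For λ = 6: rank(A - 6I) = 4, rank((A - 6I)^2) = 3. The eigenspace has dimension 5 - 4 = 1, so there is 1 Jordan block; the rank sequence gives block sizes [2].

Assembling the blocks gives the Jordan form J above.

J = [[-5, 1, 0, 0, 0], [0, -5, 0, 0, 0], [0, 0, -5, 0, 0], [0, 0, 0, 6, 1], [0, 0, 0, 0, 6]]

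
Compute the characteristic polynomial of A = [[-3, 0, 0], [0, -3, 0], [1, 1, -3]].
χ_A(x) = (x + 3)^3

xI - A = [[x + 3, 0, 0], [0, x + 3, 0], [-1, -1, x + 3]].

Expanding det(xI - A) along the first row:
det(xI - A) = + (x + 3)·det([[x + 3, 0], [-1, x + 3]]) - (0)·det([[0, 0], [-1, x + 3]]) + (0)·det([[0, x + 3], [-1, -1]]).

Evaluating gives χ_A(x) = x^3 + 9x^2 + 27x + 27 = (x + 3)^3.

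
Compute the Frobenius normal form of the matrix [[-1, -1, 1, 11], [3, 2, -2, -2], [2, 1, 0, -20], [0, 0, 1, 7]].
R = [[0, 0, 0, -36], [1, 0, 0, 48], [0, 1, 0, -28], [0, 0, 1, 8]]

The invariant factors of A (the non-unit diagonal entries of the Smith normal form of xI - A over ℚ[x]) are (x^2 - 4x + 6)^2, each dividing the next. The characteristic polynomial is their product, (x^2 - 4x + 6)^2.

The rational canonical form is the block-diagonal matrix of companion matrices C(f_i):
R = [[0, 0, 0, -36], [1, 0, 0, 48], [0, 1, 0, -28], [0, 0, 1, 8]].

Note the characteristic polynomial does not split into linear factors over ℚ, so A has no Jordan form over ℚ; the rational canonical form exists over any field.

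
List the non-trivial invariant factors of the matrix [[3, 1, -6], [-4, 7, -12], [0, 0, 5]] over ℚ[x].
x - 5, (x - 5)^2

The Jordan structure of A has elementary divisors (x - 5)^2, (x - 5). Arranging the block sizes at each eigenvalue in decreasing order and taking row products gives the invariant factors.

Invariant factors (smallest first, each dividing the next): x - 5, (x - 5)^2.

Check: the last factor (x - 5)^2 is the minimal polynomial, and the product (x - 5)^3 is the characteristic polynomial.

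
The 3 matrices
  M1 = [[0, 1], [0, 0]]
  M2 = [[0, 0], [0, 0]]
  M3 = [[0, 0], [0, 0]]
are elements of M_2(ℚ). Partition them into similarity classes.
Characteristic polynomials: χ_{M1} = x^2, χ_{M2} = x^2, χ_{M3} = x^2.

{M1}: invariant factors x^2.

{M2, M3}: invariant factors x, x.

Matrices are similar if and only if their invariant-factor lists agree; the partition into similarity classes is {M1}, {M2, M3}.

2 classes: {M1}, {M2, M3}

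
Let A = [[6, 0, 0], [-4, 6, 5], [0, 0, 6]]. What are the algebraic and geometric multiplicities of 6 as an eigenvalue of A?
algebraic multiplicity 3, geometric multiplicity 2

The characteristic polynomial is (x - 6)^3, so the factor x - 6 appears with exponent 3: the algebraic multiplicity is 3.

rank(A - 6I) = 1, so the eigenspace has dimension 3 - 1 = 2: the geometric multiplicity is 2.

Since 2 < 3, A is not diagonalizable.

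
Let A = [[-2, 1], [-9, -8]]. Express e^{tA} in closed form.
A has Jordan form J = [[-5, 1], [0, -5]] with A = PJP^{-1}, so e^{tA} = P e^{tJ} P^{-1}.

For a Jordan block J_k(λ), e^{tJ_k(λ)} = e^{λt} · (I + tN + t^2 N^2/2! + ... + t^{k-1} N^{k-1}/(k-1)!) where N is the nilpotent superdiagonal part.

Assembling the blocks and conjugating back gives the entries of e^{tA} as shown above.

e^{tA} = [[(3*t + 1)*e^{-5*t}, t*e^{-5*t}], [-9*t*e^{-5*t}, (1 - 3*t)*e^{-5*t}]]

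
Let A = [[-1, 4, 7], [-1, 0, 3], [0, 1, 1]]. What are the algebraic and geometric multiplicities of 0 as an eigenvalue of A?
algebraic multiplicity 3, geometric multiplicity 1

The characteristic polynomial is x^3, so the factor x appears with exponent 3: the algebraic multiplicity is 3.

rank(A) = 2, so the eigenspace has dimension 3 - 2 = 1: the geometric multiplicity is 1.

Since 1 < 3, A is not diagonalizable.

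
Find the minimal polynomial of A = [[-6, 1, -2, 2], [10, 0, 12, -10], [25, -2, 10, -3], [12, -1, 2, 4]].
The characteristic polynomial factors as (x - 6)^2(x + 2)^2. The minimal polynomial is ∏(x - λ)^{k_λ} where k_λ is the size of the largest Jordan block at λ.

For λ = -2: rank(A + 2I) = 3, and the largest Jordan block has size 2 (the smallest k with rank((A + 2I)^k) = rank((A + 2I)^(k+1))).
For λ = 6: rank(A - 6I) = 3, and the largest Jordan block has size 2 (the smallest k with rank((A - 6I)^k) = rank((A - 6I)^(k+1))).

So m_A(x) = (x - 6)^2(x + 2)^2.

m_A(x) = (x - 6)^2(x + 2)^2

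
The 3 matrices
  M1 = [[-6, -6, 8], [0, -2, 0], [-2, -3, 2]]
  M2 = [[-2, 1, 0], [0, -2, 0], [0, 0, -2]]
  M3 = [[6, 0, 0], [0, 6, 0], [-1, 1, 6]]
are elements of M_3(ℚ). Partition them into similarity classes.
2 classes: {M1, M2}, {M3}

Characteristic polynomials: χ_{M1} = (x + 2)^3, χ_{M2} = (x + 2)^3, χ_{M3} = (x - 6)^3.

{M1, M2}: invariant factors x + 2, (x + 2)^2.

{M3}: invariant factors x - 6, (x - 6)^2.

Matrices are similar if and only if their invariant-factor lists agree; the partition into similarity classes is {M1, M2}, {M3}.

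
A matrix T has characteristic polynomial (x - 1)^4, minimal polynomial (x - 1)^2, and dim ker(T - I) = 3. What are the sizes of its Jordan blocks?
λ = 1: algebraic multiplicity 4 (exponent in χ_T), largest block size 2 (exponent in m_T), 3 blocks (geometric multiplicity). These force block sizes [2, 1, 1].

Jordan blocks: (1, 2), (1, 1), (1, 1)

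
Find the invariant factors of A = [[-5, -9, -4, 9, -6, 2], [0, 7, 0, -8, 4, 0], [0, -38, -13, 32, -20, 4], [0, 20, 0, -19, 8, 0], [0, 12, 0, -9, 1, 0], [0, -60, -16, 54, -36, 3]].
x + 5, x + 5, (x + 3)^2(x + 5)^2

The Jordan structure of A has elementary divisors (x + 5)^2, (x + 5), (x + 5), (x + 3)^2. Arranging the block sizes at each eigenvalue in decreasing order and taking row products gives the invariant factors.

Invariant factors (smallest first, each dividing the next): x + 5, x + 5, (x + 3)^2(x + 5)^2.

Check: the last factor (x + 3)^2(x + 5)^2 is the minimal polynomial, and the product (x + 3)^2(x + 5)^4 is the characteristic polynomial.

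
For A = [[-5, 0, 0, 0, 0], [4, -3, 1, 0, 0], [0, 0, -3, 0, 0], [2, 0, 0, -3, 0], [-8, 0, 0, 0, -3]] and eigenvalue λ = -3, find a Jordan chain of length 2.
We seek v_1 ∈ ker((A + 3I)^2) \ ker(A + 3I), then set v_{i+1} = (A + 3I) v_i.

One such chain is v_1 = [[0, -1, 1, 0, 0]]^T, v_2 = [[0, 1, 0, 0, 0]]^T. Check: (A + 3I) v_2 = [[0, 0, 0, 0, 0]]^T = 0.

v_1 = [[0, -1, 1, 0, 0]]^T, v_2 = [[0, 1, 0, 0, 0]]^T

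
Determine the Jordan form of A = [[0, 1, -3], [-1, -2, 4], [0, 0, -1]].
The characteristic polynomial is det(xI - A) = (x + 1)^3, so the eigenvalues are -1 (algebraic multiplicity 3).

For λ = -1: rank(A + I) = 2, rank((A + I)^2) = 1, rank((A + I)^3) = 0. The eigenspace has dimension 3 - 2 = 1, so there is 1 Jordan block; the rank sequence gives block sizes [3].

Assembling the blocks gives the Jordan form J above.

J = [[-1, 1, 0], [0, -1, 1], [0, 0, -1]]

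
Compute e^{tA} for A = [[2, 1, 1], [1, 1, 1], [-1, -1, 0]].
A has Jordan form J = [[1, 1, 0], [0, 1, 1], [0, 0, 1]] with A = PJP^{-1}, so e^{tA} = P e^{tJ} P^{-1}.

For a Jordan block J_k(λ), e^{tJ_k(λ)} = e^{λt} · (I + tN + t^2 N^2/2! + ... + t^{k-1} N^{k-1}/(k-1)!) where N is the nilpotent superdiagonal part.

Assembling the blocks and conjugating back gives the entries of e^{tA} as shown above.

e^{tA} = [[(t^2/2 + t + 1)*e^{t}, t*e^{t}, t*(t + 2)*e^{t}/2], [t*e^{t}, e^{t}, t*e^{t}], [t*(-t - 2)*e^{t}/2, -t*e^{t}, (-t^2/2 - t + 1)*e^{t}]]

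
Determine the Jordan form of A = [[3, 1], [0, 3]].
The characteristic polynomial is det(xI - A) = (x - 3)^2, so the eigenvalues are 3 (algebraic multiplicity 2).

For λ = 3: rank(A - 3I) = 1, rank((A - 3I)^2) = 0. The eigenspace has dimension 2 - 1 = 1, so there is 1 Jordan block; the rank sequence gives block sizes [2].

Assembling the blocks gives the Jordan form J above.

J = [[3, 1], [0, 3]]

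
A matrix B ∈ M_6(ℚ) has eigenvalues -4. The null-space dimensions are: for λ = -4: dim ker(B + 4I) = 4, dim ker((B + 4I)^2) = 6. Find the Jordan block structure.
Jordan blocks: (-4, 2), (-4, 2), (-4, 1), (-4, 1)

λ = -4: successive nullity increments [4, 2] count blocks of size ≥ k; block sizes are [2, 2, 1, 1].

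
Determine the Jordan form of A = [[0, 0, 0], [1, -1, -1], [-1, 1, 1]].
J = [[0, 1, 0], [0, 0, 0], [0, 0, 0]]

The characteristic polynomial is det(xI - A) = x^3, so the eigenvalues are 0 (algebraic multiplicity 3).

For λ = 0: rank(A) = 1, rank(A^2) = 0. The eigenspace has dimension 3 - 1 = 2, so there are 2 Jordan blocks; the rank sequence gives block sizes [2, 1].

Assembling the blocks gives the Jordan form J above.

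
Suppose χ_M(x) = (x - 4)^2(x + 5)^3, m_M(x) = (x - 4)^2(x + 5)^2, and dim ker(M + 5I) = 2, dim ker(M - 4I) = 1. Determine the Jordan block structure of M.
Jordan blocks: (-5, 2), (-5, 1), (4, 2)

λ = -5: algebraic multiplicity 3 (exponent in χ_M), largest block size 2 (exponent in m_M), 2 blocks (geometric multiplicity). These force block sizes [2, 1].
λ = 4: algebraic multiplicity 2 (exponent in χ_M), largest block size 2 (exponent in m_M), 1 block (geometric multiplicity). This forces block sizes [2].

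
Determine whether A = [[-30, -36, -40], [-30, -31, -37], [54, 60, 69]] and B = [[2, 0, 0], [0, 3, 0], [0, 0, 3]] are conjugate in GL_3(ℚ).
Both have characteristic polynomial (x - 3)^2(x - 2), but the minimal polynomial of A is (x - 3)^2(x - 2) while the minimal polynomial of B is (x - 3)(x - 2). The minimal polynomial is a similarity invariant, so A and B are not similar.

No.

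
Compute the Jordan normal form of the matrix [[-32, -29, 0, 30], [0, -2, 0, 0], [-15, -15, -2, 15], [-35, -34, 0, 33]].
The characteristic polynomial is det(xI - A) = (x - 3)(x + 2)^3, so the eigenvalues are -2 (algebraic multiplicity 3), 3 (algebraic multiplicity 1).

For λ = -2: rank(A + 2I) = 2, rank((A + 2I)^2) = 1. The eigenspace has dimension 4 - 2 = 2, so there are 2 Jordan blocks; the rank sequence gives block sizes [2, 1].

For λ = 3: algebraic multiplicity 1 gives one 1×1 block.

Assembling the blocks gives the Jordan form J above.

J = [[-2, 1, 0, 0], [0, -2, 0, 0], [0, 0, -2, 0], [0, 0, 0, 3]]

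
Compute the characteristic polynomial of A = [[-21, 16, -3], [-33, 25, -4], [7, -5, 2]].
χ_A(x) = (x - 2)^3

xI - A = [[x + 21, -16, 3], [33, x - 25, 4], [-7, 5, x - 2]].

Expanding det(xI - A) along the first row:
det(xI - A) = + (x + 21)·det([[x - 25, 4], [5, x - 2]]) - (-16)·det([[33, 4], [-7, x - 2]]) + (3)·det([[33, x - 25], [-7, 5]]).

Evaluating gives χ_A(x) = x^3 - 6x^2 + 12x - 8 = (x - 2)^3.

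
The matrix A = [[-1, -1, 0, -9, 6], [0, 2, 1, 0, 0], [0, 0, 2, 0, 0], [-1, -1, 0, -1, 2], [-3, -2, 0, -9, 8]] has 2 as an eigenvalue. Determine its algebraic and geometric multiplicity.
algebraic multiplicity 5, geometric multiplicity 2

The characteristic polynomial is (x - 2)^5, so the factor x - 2 appears with exponent 5: the algebraic multiplicity is 5.

rank(A - 2I) = 3, so the eigenspace has dimension 5 - 3 = 2: the geometric multiplicity is 2.

Since 2 < 5, A is not diagonalizable.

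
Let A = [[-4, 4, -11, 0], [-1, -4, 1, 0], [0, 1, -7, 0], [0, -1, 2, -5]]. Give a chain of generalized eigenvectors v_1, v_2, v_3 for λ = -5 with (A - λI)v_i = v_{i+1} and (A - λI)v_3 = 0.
We seek v_1 ∈ ker((A + 5I)^3) \ ker((A + 5I)^2), then set v_{i+1} = (A + 5I) v_i.

One such chain is v_1 = [[2, 2, 1, -1]]^T, v_2 = [[-1, 1, 0, 0]]^T, v_3 = [[3, 2, 1, -1]]^T. Check: (A + 5I) v_3 = [[0, 0, 0, 0]]^T = 0.

v_1 = [[2, 2, 1, -1]]^T, v_2 = [[-1, 1, 0, 0]]^T, v_3 = [[3, 2, 1, -1]]^T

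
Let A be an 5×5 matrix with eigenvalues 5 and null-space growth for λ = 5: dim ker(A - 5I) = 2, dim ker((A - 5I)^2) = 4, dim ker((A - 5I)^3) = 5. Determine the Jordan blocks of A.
λ = 5: successive nullity increments [2, 2, 1] count blocks of size ≥ k; block sizes are [3, 2].

Jordan blocks: (5, 3), (5, 2)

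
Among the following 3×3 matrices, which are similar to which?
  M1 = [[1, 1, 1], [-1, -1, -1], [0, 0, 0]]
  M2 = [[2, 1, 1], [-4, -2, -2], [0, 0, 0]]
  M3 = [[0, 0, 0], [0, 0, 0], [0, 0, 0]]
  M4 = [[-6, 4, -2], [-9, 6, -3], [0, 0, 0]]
2 classes: {M1, M2, M4}, {M3}

Characteristic polynomials: χ_{M1} = x^3, χ_{M2} = x^3, χ_{M3} = x^3, χ_{M4} = x^3.

{M1, M2, M4}: invariant factors x, x^2.

{M3}: invariant factors x, x, x.

Matrices are similar if and only if their invariant-factor lists agree; the partition into similarity classes is {M1, M2, M4}, {M3}.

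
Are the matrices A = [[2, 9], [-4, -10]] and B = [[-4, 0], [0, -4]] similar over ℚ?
Both have characteristic polynomial (x + 4)^2, but the minimal polynomial of A is (x + 4)^2 while the minimal polynomial of B is x + 4. The minimal polynomial is a similarity invariant, so A and B are not similar.

No.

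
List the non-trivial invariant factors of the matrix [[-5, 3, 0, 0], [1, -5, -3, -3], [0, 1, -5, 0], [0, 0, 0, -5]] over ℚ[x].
x + 5, (x + 5)^3

The Jordan structure of A has elementary divisors (x + 5)^3, (x + 5). Arranging the block sizes at each eigenvalue in decreasing order and taking row products gives the invariant factors.

Invariant factors (smallest first, each dividing the next): x + 5, (x + 5)^3.

Check: the last factor (x + 5)^3 is the minimal polynomial, and the product (x + 5)^4 is the characteristic polynomial.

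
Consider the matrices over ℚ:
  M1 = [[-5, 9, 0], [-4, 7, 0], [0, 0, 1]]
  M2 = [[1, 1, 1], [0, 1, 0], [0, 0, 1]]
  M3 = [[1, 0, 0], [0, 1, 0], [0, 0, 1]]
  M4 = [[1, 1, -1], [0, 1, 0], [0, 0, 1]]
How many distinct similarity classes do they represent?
2 classes: {M1, M2, M4}, {M3}

Characteristic polynomials: χ_{M1} = (x - 1)^3, χ_{M2} = (x - 1)^3, χ_{M3} = (x - 1)^3, χ_{M4} = (x - 1)^3.

{M1, M2, M4}: invariant factors x - 1, (x - 1)^2.

{M3}: invariant factors x - 1, x - 1, x - 1.

Matrices are similar if and only if their invariant-factor lists agree; the partition into similarity classes is {M1, M2, M4}, {M3}.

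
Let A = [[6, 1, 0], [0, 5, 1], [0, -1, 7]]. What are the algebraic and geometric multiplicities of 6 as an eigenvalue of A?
The characteristic polynomial is (x - 6)^3, so the factor x - 6 appears with exponent 3: the algebraic multiplicity is 3.

rank(A - 6I) = 2, so the eigenspace has dimension 3 - 2 = 1: the geometric multiplicity is 1.

Since 1 < 3, A is not diagonalizable.

algebraic multiplicity 3, geometric multiplicity 1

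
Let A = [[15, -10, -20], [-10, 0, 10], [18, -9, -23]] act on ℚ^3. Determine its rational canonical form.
R = [[-5, 0, 0], [0, 0, 10], [0, 1, -3]]

The invariant factors of A (the non-unit diagonal entries of the Smith normal form of xI - A over ℚ[x]) are x + 5, (x - 2)(x + 5), each dividing the next. The characteristic polynomial is their product, (x - 2)(x + 5)^2.

The rational canonical form is the block-diagonal matrix of companion matrices C(f_i):
R = [[-5, 0, 0], [0, 0, 10], [0, 1, -3]].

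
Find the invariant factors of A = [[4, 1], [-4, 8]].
(x - 6)^2

The Jordan structure of A has elementary divisors (x - 6)^2. Arranging the block sizes at each eigenvalue in decreasing order and taking row products gives the invariant factors.

Invariant factors (smallest first, each dividing the next): (x - 6)^2.

Check: the last factor (x - 6)^2 is the minimal polynomial, and the product (x - 6)^2 is the characteristic polynomial.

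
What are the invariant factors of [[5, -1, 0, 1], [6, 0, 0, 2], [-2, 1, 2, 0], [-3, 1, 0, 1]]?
The Jordan structure of A has elementary divisors (x - 2)^2, (x - 2)^2. Arranging the block sizes at each eigenvalue in decreasing order and taking row products gives the invariant factors.

Invariant factors (smallest first, each dividing the next): (x - 2)^2, (x - 2)^2.

Check: the last factor (x - 2)^2 is the minimal polynomial, and the product (x - 2)^4 is the characteristic polynomial.

(x - 2)^2, (x - 2)^2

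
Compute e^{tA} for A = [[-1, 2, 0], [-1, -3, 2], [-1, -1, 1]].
e^{tA} = [[(1 - t^2)*e^{-t}, 2*t*(1 - t)*e^{-t}, 2*t^2*e^{-t}], [-t*e^{-t}, (1 - 2*t)*e^{-t}, 2*t*e^{-t}], [t*(-t - 2)*e^{-t}/2, -t*(t + 1)*e^{-t}, (t^2 + 2*t + 1)*e^{-t}]]

A has Jordan form J = [[-1, 1, 0], [0, -1, 1], [0, 0, -1]] with A = PJP^{-1}, so e^{tA} = P e^{tJ} P^{-1}.

For a Jordan block J_k(λ), e^{tJ_k(λ)} = e^{λt} · (I + tN + t^2 N^2/2! + ... + t^{k-1} N^{k-1}/(k-1)!) where N is the nilpotent superdiagonal part.

Assembling the blocks and conjugating back gives the entries of e^{tA} as shown above.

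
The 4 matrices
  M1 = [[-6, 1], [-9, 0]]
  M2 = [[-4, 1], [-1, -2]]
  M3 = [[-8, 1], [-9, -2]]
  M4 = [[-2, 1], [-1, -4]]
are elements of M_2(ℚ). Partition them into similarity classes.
Characteristic polynomials: χ_{M1} = (x + 3)^2, χ_{M2} = (x + 3)^2, χ_{M3} = (x + 5)^2, χ_{M4} = (x + 3)^2.

{M1, M2, M4}: invariant factors (x + 3)^2.

{M3}: invariant factors (x + 5)^2.

Matrices are similar if and only if their invariant-factor lists agree; the partition into similarity classes is {M1, M2, M4}, {M3}.

2 classes: {M1, M2, M4}, {M3}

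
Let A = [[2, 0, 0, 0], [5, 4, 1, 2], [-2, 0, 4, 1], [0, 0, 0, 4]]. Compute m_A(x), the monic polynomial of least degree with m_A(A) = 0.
m_A(x) = (x - 4)^3(x - 2)

The characteristic polynomial factors as (x - 4)^3(x - 2). The minimal polynomial is ∏(x - λ)^{k_λ} where k_λ is the size of the largest Jordan block at λ.

For λ = 2: rank(A - 2I) = 3, and the largest Jordan block has size 1 (the smallest k with rank((A - 2I)^k) = rank((A - 2I)^(k+1))).
For λ = 4: rank(A - 4I) = 3, and the largest Jordan block has size 3 (the smallest k with rank((A - 4I)^k) = rank((A - 4I)^(k+1))).

So m_A(x) = (x - 4)^3(x - 2).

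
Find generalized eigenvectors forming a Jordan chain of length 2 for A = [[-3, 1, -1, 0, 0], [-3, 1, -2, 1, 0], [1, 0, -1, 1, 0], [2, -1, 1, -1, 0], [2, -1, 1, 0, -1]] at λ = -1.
We seek v_1 ∈ ker((A + I)^2) \ ker(A + I), then set v_{i+1} = (A + I) v_i.

One such chain is v_1 = [[0, 1, 0, 0, 0]]^T, v_2 = [[1, 2, 0, -1, -1]]^T. Check: (A + I) v_2 = [[0, 0, 0, 0, 0]]^T = 0.

v_1 = [[0, 1, 0, 0, 0]]^T, v_2 = [[1, 2, 0, -1, -1]]^T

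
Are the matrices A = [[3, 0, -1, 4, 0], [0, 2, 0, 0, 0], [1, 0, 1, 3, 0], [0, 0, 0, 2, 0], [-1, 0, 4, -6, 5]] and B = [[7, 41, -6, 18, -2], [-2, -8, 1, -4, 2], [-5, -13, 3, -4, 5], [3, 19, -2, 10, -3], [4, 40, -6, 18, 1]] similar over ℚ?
Yes.

Two matrices over a field are similar if and only if they have the same invariant factors.

Both A and B have characteristic polynomial (x - 5)(x - 2)^4 and minimal polynomial (x - 5)(x - 2)^3. Computing further, both have invariant factors x - 2, (x - 5)(x - 2)^3. Hence A and B are similar.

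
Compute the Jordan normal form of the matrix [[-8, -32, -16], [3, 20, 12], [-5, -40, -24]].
The characteristic polynomial is det(xI - A) = (x + 4)^3, so the eigenvalues are -4 (algebraic multiplicity 3).

For λ = -4: rank(A + 4I) = 1, rank((A + 4I)^2) = 0. The eigenspace has dimension 3 - 1 = 2, so there are 2 Jordan blocks; the rank sequence gives block sizes [2, 1].

Assembling the blocks gives the Jordan form J above.

J = [[-4, 1, 0], [0, -4, 0], [0, 0, -4]]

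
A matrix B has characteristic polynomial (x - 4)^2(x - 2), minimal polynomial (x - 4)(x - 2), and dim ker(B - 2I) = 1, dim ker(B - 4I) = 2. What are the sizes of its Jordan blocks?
Jordan blocks: (2, 1), (4, 1), (4, 1)

λ = 2: algebraic multiplicity 1 (exponent in χ_B), largest block size 1 (exponent in m_B), 1 block (geometric multiplicity). This forces block sizes [1].
λ = 4: algebraic multiplicity 2 (exponent in χ_B), largest block size 1 (exponent in m_B), 2 blocks (geometric multiplicity). These force block sizes [1, 1].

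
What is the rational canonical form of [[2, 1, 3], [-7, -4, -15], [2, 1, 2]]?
The invariant factors of A (the non-unit diagonal entries of the Smith normal form of xI - A over ℚ[x]) are x^3 + 4x - 1, each dividing the next. The characteristic polynomial is their product, x^3 + 4x - 1.

The rational canonical form is the block-diagonal matrix of companion matrices C(f_i):
R = [[0, 0, 1], [1, 0, -4], [0, 1, 0]].

Note the characteristic polynomial does not split into linear factors over ℚ, so A has no Jordan form over ℚ; the rational canonical form exists over any field.

R = [[0, 0, 1], [1, 0, -4], [0, 1, 0]]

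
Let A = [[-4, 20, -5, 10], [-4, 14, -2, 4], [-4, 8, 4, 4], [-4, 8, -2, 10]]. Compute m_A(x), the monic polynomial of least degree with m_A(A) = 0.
The characteristic polynomial factors as (x - 6)^4. The minimal polynomial is ∏(x - λ)^{k_λ} where k_λ is the size of the largest Jordan block at λ.

For λ = 6: rank(A - 6I) = 1, and the largest Jordan block has size 2 (the smallest k with rank((A - 6I)^k) = rank((A - 6I)^(k+1))).

So m_A(x) = (x - 6)^2.

m_A(x) = (x - 6)^2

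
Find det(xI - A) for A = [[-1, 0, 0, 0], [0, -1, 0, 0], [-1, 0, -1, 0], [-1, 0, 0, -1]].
xI - A = [[x + 1, 0, 0, 0], [0, x + 1, 0, 0], [1, 0, x + 1, 0], [1, 0, 0, x + 1]].

Expanding det(xI - A) along the first row:
det(xI - A) = + (x + 1)·det([[x + 1, 0, 0], [0, x + 1, 0], [0, 0, x + 1]]) - (0)·det([[0, 0, 0], [1, x + 1, 0], [1, 0, x + 1]]) + (0)·det([[0, x + 1, 0], [1, 0, 0], [1, 0, x + 1]]) - (0)·det([[0, x + 1, 0], [1, 0, x + 1], [1, 0, 0]]).

Evaluating gives χ_A(x) = x^4 + 4x^3 + 6x^2 + 4x + 1 = (x + 1)^4.

χ_A(x) = (x + 1)^4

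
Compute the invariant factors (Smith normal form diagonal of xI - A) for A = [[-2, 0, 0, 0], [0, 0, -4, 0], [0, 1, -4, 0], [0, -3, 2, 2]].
The Jordan structure of A has elementary divisors (x + 2)^2, (x + 2), (x - 2). Arranging the block sizes at each eigenvalue in decreasing order and taking row products gives the invariant factors.

Invariant factors (smallest first, each dividing the next): x + 2, (x - 2)(x + 2)^2.

Check: the last factor (x - 2)(x + 2)^2 is the minimal polynomial, and the product (x - 2)(x + 2)^3 is the characteristic polynomial.

x + 2, (x - 2)(x + 2)^2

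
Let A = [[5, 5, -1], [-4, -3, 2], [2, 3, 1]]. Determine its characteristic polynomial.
χ_A(x) = (x - 1)^3

xI - A = [[x - 5, -5, 1], [4, x + 3, -2], [-2, -3, x - 1]].

Expanding det(xI - A) along the first row:
det(xI - A) = + (x - 5)·det([[x + 3, -2], [-3, x - 1]]) - (-5)·det([[4, -2], [-2, x - 1]]) + (1)·det([[4, x + 3], [-2, -3]]).

Evaluating gives χ_A(x) = x^3 - 3x^2 + 3x - 1 = (x - 1)^3.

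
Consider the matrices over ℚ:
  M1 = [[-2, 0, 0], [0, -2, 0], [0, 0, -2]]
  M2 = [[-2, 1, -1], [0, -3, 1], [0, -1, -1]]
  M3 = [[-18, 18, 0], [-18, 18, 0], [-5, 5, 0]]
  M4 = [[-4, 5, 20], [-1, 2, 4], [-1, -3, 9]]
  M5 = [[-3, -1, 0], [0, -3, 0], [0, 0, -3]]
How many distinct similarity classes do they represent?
Characteristic polynomials: χ_{M1} = (x + 2)^3, χ_{M2} = (x + 2)^3, χ_{M3} = x^3, χ_{M4} = (x - 5)(x - 1)^2, χ_{M5} = (x + 3)^3.

{M1}: invariant factors x + 2, x + 2, x + 2.

{M2}: invariant factors x + 2, (x + 2)^2.

{M3}: invariant factors x, x^2.

{M4}: invariant factors (x - 5)(x - 1)^2.

{M5}: invariant factors x + 3, (x + 3)^2.

Matrices are similar if and only if their invariant-factor lists agree; the partition into similarity classes is {M1}, {M2}, {M3}, {M4}, {M5}.

5 classes: {M1}, {M2}, {M3}, {M4}, {M5}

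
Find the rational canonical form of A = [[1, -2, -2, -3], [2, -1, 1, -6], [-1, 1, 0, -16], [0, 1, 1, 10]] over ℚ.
The invariant factors of A (the non-unit diagonal entries of the Smith normal form of xI - A over ℚ[x]) are (x - 6)(x - 4)(x^2 - 2), each dividing the next. The characteristic polynomial is their product, (x - 6)(x - 4)(x^2 - 2).

The rational canonical form is the block-diagonal matrix of companion matrices C(f_i):
R = [[0, 0, 0, 48], [1, 0, 0, -20], [0, 1, 0, -22], [0, 0, 1, 10]].

Note the characteristic polynomial does not split into linear factors over ℚ, so A has no Jordan form over ℚ; the rational canonical form exists over any field.

R = [[0, 0, 0, 48], [1, 0, 0, -20], [0, 1, 0, -22], [0, 0, 1, 10]]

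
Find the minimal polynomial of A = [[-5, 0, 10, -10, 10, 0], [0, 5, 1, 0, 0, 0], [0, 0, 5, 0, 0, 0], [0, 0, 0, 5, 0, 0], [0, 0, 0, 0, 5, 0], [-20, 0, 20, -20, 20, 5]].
The characteristic polynomial factors as (x - 5)^5(x + 5). The minimal polynomial is ∏(x - λ)^{k_λ} where k_λ is the size of the largest Jordan block at λ.

For λ = -5: rank(A + 5I) = 5, and the largest Jordan block has size 1 (the smallest k with rank((A + 5I)^k) = rank((A + 5I)^(k+1))).
For λ = 5: rank(A - 5I) = 2, and the largest Jordan block has size 2 (the smallest k with rank((A - 5I)^k) = rank((A - 5I)^(k+1))).

So m_A(x) = (x - 5)^2(x + 5).

m_A(x) = (x - 5)^2(x + 5)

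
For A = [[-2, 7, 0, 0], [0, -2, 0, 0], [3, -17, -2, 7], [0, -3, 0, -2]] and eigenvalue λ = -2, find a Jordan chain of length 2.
v_1 = [[1, 1, 0, 2]]^T, v_2 = [[7, 0, 0, -3]]^T

We seek v_1 ∈ ker((A + 2I)^2) \ ker(A + 2I), then set v_{i+1} = (A + 2I) v_i.

One such chain is v_1 = [[1, 1, 0, 2]]^T, v_2 = [[7, 0, 0, -3]]^T. Check: (A + 2I) v_2 = [[0, 0, 0, 0]]^T = 0.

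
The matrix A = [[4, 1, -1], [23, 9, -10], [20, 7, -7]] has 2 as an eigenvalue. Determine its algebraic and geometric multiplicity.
algebraic multiplicity 3, geometric multiplicity 1

The characteristic polynomial is (x - 2)^3, so the factor x - 2 appears with exponent 3: the algebraic multiplicity is 3.

rank(A - 2I) = 2, so the eigenspace has dimension 3 - 2 = 1: the geometric multiplicity is 1.

Since 1 < 3, A is not diagonalizable.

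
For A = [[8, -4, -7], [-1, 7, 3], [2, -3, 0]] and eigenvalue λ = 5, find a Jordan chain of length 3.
v_1 = [[1, 0, 0]]^T, v_2 = [[3, -1, 2]]^T, v_3 = [[-1, 1, -1]]^T

We seek v_1 ∈ ker((A - 5I)^3) \ ker((A - 5I)^2), then set v_{i+1} = (A - 5I) v_i.

One such chain is v_1 = [[1, 0, 0]]^T, v_2 = [[3, -1, 2]]^T, v_3 = [[-1, 1, -1]]^T. Check: (A - 5I) v_3 = [[0, 0, 0]]^T = 0.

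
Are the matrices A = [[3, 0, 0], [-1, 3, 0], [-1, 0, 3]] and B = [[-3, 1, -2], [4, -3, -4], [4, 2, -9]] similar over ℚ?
trace(A) = 9 but trace(B) = -15. The trace is a similarity invariant, so A and B are not similar.

No.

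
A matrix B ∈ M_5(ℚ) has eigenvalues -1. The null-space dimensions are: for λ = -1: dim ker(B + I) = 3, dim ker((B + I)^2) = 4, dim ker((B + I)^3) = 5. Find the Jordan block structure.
λ = -1: successive nullity increments [3, 1, 1] count blocks of size ≥ k; block sizes are [3, 1, 1].

Jordan blocks: (-1, 3), (-1, 1), (-1, 1)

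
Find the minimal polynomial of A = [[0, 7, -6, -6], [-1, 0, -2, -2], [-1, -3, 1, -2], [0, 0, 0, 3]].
The characteristic polynomial factors as (x - 3)^2(x + 1)^2. The minimal polynomial is ∏(x - λ)^{k_λ} where k_λ is the size of the largest Jordan block at λ.

For λ = -1: rank(A + I) = 3, and the largest Jordan block has size 2 (the smallest k with rank((A + I)^k) = rank((A + I)^(k+1))).
For λ = 3: rank(A - 3I) = 2, and the largest Jordan block has size 1 (the smallest k with rank((A - 3I)^k) = rank((A - 3I)^(k+1))).

So m_A(x) = (x - 3)(x + 1)^2.

m_A(x) = (x - 3)(x + 1)^2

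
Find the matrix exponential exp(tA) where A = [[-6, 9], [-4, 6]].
A has Jordan form J = [[0, 1], [0, 0]] with A = PJP^{-1}, so e^{tA} = P e^{tJ} P^{-1}.

For a Jordan block J_k(λ), e^{tJ_k(λ)} = e^{λt} · (I + tN + t^2 N^2/2! + ... + t^{k-1} N^{k-1}/(k-1)!) where N is the nilpotent superdiagonal part.

Assembling the blocks and conjugating back gives the entries of e^{tA} as shown above.

e^{tA} = [[1 - 6*t, 9*t], [-4*t, 6*t + 1]]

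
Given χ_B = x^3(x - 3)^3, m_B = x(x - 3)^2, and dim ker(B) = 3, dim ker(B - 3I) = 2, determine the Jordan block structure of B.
Jordan blocks: (0, 1), (0, 1), (0, 1), (3, 2), (3, 1)

λ = 0: algebraic multiplicity 3 (exponent in χ_B), largest block size 1 (exponent in m_B), 3 blocks (geometric multiplicity). These force block sizes [1, 1, 1].
λ = 3: algebraic multiplicity 3 (exponent in χ_B), largest block size 2 (exponent in m_B), 2 blocks (geometric multiplicity). These force block sizes [2, 1].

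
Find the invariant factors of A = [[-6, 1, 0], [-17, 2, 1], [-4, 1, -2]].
The Jordan structure of A has elementary divisors (x + 2)^3. Arranging the block sizes at each eigenvalue in decreasing order and taking row products gives the invariant factors.

Invariant factors (smallest first, each dividing the next): (x + 2)^3.

Check: the last factor (x + 2)^3 is the minimal polynomial, and the product (x + 2)^3 is the characteristic polynomial.

(x + 2)^3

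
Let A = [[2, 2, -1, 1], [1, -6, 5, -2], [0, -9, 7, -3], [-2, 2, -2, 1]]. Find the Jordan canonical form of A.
J = [[1, 1, 0, 0], [0, 1, 1, 0], [0, 0, 1, 0], [0, 0, 0, 1]]

The characteristic polynomial is det(xI - A) = (x - 1)^4, so the eigenvalues are 1 (algebraic multiplicity 4).

For λ = 1: rank(A - I) = 2, rank((A - I)^2) = 1, rank((A - I)^3) = 0. The eigenspace has dimension 4 - 2 = 2, so there are 2 Jordan blocks; the rank sequence gives block sizes [3, 1].

Assembling the blocks gives the Jordan form J above.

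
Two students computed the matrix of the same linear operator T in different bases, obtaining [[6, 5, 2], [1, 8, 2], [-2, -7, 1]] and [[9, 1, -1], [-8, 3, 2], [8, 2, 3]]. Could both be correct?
No.

Both have characteristic polynomial (x - 5)^3, but the minimal polynomial of A is (x - 5)^3 while the minimal polynomial of B is (x - 5)^2. The minimal polynomial is a similarity invariant, so A and B are not similar.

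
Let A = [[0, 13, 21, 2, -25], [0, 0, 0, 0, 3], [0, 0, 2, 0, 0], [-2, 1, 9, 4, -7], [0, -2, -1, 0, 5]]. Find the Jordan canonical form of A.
J = [[2, 1, 0, 0, 0], [0, 2, 1, 0, 0], [0, 0, 2, 0, 0], [0, 0, 0, 2, 0], [0, 0, 0, 0, 3]]

The characteristic polynomial is det(xI - A) = (x - 3)(x - 2)^4, so the eigenvalues are 2 (algebraic multiplicity 4), 3 (algebraic multiplicity 1).

For λ = 2: rank(A - 2I) = 3, rank((A - 2I)^2) = 2, rank((A - 2I)^3) = 1. The eigenspace has dimension 5 - 3 = 2, so there are 2 Jordan blocks; the rank sequence gives block sizes [3, 1].

For λ = 3: algebraic multiplicity 1 gives one 1×1 block.

Assembling the blocks gives the Jordan form J above.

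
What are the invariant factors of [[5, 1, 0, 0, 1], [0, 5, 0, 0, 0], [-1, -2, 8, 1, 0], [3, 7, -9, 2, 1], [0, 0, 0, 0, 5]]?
x - 5, (x - 5)^2, (x - 5)^2

The Jordan structure of A has elementary divisors (x - 5)^2, (x - 5)^2, (x - 5). Arranging the block sizes at each eigenvalue in decreasing order and taking row products gives the invariant factors.

Invariant factors (smallest first, each dividing the next): x - 5, (x - 5)^2, (x - 5)^2.

Check: the last factor (x - 5)^2 is the minimal polynomial, and the product (x - 5)^5 is the characteristic polynomial.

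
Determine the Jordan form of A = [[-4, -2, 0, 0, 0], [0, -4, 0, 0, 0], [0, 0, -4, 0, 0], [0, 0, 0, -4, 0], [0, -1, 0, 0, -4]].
J = [[-4, 1, 0, 0, 0], [0, -4, 0, 0, 0], [0, 0, -4, 0, 0], [0, 0, 0, -4, 0], [0, 0, 0, 0, -4]]

The characteristic polynomial is det(xI - A) = (x + 4)^5, so the eigenvalues are -4 (algebraic multiplicity 5).

For λ = -4: rank(A + 4I) = 1, rank((A + 4I)^2) = 0. The eigenspace has dimension 5 - 1 = 4, so there are 4 Jordan blocks; the rank sequence gives block sizes [2, 1, 1, 1].

Assembling the blocks gives the Jordan form J above.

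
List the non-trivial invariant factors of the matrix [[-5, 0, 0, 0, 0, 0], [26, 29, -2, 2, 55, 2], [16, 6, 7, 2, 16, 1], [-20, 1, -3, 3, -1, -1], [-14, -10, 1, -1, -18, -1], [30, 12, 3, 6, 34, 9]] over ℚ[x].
(x - 6)^2, (x - 6)^3(x + 5)

The Jordan structure of A has elementary divisors (x + 5), (x - 6)^3, (x - 6)^2. Arranging the block sizes at each eigenvalue in decreasing order and taking row products gives the invariant factors.

Invariant factors (smallest first, each dividing the next): (x - 6)^2, (x - 6)^3(x + 5).

Check: the last factor (x - 6)^3(x + 5) is the minimal polynomial, and the product (x - 6)^5(x + 5) is the characteristic polynomial.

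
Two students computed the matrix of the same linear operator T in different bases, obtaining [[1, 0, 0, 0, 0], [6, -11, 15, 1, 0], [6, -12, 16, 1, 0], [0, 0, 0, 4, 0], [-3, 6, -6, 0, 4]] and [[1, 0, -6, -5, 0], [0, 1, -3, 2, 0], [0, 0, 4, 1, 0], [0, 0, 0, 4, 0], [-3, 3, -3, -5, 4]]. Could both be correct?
Two matrices over a field are similar if and only if they have the same invariant factors.

Both A and B have characteristic polynomial (x - 4)^3(x - 1)^2 and minimal polynomial (x - 4)^2(x - 1). Computing further, both have invariant factors (x - 4)(x - 1), (x - 4)^2(x - 1). Hence A and B are similar.

Yes.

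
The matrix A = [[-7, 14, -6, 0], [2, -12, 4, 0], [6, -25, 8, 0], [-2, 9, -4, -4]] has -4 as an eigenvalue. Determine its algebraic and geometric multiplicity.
The characteristic polynomial is (x + 3)(x + 4)^3, so the factor x + 4 appears with exponent 3: the algebraic multiplicity is 3.

rank(A + 4I) = 2, so the eigenspace has dimension 4 - 2 = 2: the geometric multiplicity is 2.

Since 2 < 3, A is not diagonalizable.

algebraic multiplicity 3, geometric multiplicity 2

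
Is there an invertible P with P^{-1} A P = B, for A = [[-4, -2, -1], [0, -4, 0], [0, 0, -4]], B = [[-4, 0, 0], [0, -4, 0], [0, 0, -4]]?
Both have characteristic polynomial (x + 4)^3, but the minimal polynomial of A is (x + 4)^2 while the minimal polynomial of B is x + 4. The minimal polynomial is a similarity invariant, so A and B are not similar.

No.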